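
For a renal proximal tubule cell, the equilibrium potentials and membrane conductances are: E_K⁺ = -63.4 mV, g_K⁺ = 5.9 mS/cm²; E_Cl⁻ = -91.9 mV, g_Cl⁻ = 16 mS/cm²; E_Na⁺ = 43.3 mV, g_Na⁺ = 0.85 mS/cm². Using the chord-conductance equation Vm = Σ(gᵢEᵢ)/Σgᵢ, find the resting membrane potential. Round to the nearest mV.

-79 mV

Σ gᵢEᵢ = 5.9·(-63.4) + 16·(-91.9) + 0.85·(43.3) = -1807.66
Σ gᵢ = 5.9 + 16 + 0.85 = 22.75
Vm = -1807.66 / 22.75 = -79.46 mV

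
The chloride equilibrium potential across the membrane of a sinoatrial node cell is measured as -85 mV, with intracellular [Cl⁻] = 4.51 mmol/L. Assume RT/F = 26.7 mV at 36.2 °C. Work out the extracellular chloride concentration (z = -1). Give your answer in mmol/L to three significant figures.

Nernst: E = (26.7/-1) · ln([out]/[in]), so ln([out]/[in]) = -85.0 × -1 / 26.7 = 3.1835.
[out]/[in] = e^(3.1835) = 24.13.
[out] = 24.13 × 4.51 = 108.8 mmol/L.

109 mmol/L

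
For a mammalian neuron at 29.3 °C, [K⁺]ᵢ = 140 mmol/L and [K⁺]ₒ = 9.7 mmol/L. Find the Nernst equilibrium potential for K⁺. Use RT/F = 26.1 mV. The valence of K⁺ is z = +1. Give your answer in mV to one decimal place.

-69.7 mV

E = (26.1/z) · ln([K⁺]_out/[K⁺]_in) with z = +1.
= (26.1/1) · ln(9.7/140) = 26.10 · ln(0.06929)
= 26.10 · (-2.6695) = -69.67 mV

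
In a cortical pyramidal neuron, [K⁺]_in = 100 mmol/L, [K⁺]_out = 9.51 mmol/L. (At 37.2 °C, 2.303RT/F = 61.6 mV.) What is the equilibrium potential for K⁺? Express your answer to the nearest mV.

-63 mV

E = (61.6/z) · log₁₀([K⁺]_out/[K⁺]_in) with z = +1.
= (61.6/1) · log₁₀(9.51/100) = 61.60 · log₁₀(0.0951)
= 61.60 · (-1.0218) = -62.94 mV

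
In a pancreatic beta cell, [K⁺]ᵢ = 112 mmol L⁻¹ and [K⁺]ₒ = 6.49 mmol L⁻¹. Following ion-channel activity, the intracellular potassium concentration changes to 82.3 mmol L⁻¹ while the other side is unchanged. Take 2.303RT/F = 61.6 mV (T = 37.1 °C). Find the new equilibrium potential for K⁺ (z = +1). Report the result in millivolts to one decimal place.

After the shift: [K⁺]_out = 6.49, [K⁺]_in = 82.3 mmol L⁻¹.
E_new = (61.6/1)·log₁₀(6.49/82.3) = 61.60 · (-1.1032) = -67.95 mV

-68.0 mV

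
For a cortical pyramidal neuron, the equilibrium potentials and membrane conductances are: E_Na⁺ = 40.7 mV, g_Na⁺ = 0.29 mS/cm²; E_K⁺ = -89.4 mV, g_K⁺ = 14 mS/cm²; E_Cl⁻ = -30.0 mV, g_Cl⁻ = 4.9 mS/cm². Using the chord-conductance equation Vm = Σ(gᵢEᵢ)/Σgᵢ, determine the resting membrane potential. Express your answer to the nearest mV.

-72 mV

Σ gᵢEᵢ = 0.29·(40.7) + 14·(-89.4) + 4.9·(-30.0) = -1386.80
Σ gᵢ = 0.29 + 14 + 4.9 = 19.19
Vm = -1386.80 / 19.19 = -72.27 mV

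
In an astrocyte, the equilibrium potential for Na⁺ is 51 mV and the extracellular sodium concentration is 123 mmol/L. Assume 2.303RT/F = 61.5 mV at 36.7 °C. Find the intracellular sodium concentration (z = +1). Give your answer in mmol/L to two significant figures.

Nernst: E = (61.5/1) · log₁₀([out]/[in]), so log₁₀([out]/[in]) = 51.0 × 1 / 61.5 = 0.8293.
[out]/[in] = 10^(0.8293) = 6.749.
[in] = 123 / 6.749 = 18.22 mmol/L.

18 mmol/L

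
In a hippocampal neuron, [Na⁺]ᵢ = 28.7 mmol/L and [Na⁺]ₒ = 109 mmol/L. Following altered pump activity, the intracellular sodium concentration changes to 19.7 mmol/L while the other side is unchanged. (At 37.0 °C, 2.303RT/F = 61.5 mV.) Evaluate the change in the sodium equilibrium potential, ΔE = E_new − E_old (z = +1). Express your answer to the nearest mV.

10 mV

E_old = (61.5/1)·log₁₀(109/28.7) = 35.64 mV
E_new = (61.5/1)·log₁₀(109/19.7) = 45.69 mV
ΔE = 45.69 − (35.64) = 10.05 mV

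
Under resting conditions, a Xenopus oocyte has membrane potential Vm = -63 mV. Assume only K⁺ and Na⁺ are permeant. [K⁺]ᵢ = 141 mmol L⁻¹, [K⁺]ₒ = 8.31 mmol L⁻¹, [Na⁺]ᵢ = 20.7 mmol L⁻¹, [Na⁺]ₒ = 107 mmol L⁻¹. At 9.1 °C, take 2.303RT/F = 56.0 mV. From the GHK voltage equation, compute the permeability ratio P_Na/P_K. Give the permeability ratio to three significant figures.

0.0215

Let α = P_Na/P_K. GHK: Vm = 56.0·log₁₀[(Kₒ + α·Naₒ)/(Kᵢ + α·Naᵢ)].
10^(Vm/56.0) = 10^(-63.0/56.0) = 0.074989
So 0.074989·(Kᵢ + α·Naᵢ) = Kₒ + α·Naₒ → α = (0.074989·141.0 − 8.31) / (107.0 − 0.074989·20.7)
α = (10.57 − 8.31) / (107.0 − 1.552) = 2.264/105.4 = 0.02147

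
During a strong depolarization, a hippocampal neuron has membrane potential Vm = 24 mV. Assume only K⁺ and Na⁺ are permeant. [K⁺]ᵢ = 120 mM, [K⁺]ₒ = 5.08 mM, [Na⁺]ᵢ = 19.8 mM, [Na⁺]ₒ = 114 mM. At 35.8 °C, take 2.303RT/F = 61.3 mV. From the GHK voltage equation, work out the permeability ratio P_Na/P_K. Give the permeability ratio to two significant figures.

4.5

Let α = P_Na/P_K. GHK: Vm = 61.3·log₁₀[(Kₒ + α·Naₒ)/(Kᵢ + α·Naᵢ)].
10^(Vm/61.3) = 10^(24.0/61.3) = 2.4633
So 2.4633·(Kᵢ + α·Naᵢ) = Kₒ + α·Naₒ → α = (2.4633·120.0 − 5.08) / (114.0 − 2.4633·19.8)
α = (295.6 − 5.08) / (114.0 − 48.77) = 290.5/65.23 = 4.454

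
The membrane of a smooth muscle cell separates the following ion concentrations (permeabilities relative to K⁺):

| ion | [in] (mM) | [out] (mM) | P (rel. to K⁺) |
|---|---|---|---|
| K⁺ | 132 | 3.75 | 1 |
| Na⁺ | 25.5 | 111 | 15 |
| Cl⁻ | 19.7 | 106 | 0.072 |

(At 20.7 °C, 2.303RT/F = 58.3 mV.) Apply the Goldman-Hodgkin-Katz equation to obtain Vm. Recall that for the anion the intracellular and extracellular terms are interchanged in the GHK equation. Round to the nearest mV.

29 mV

Vm = 58.3 · log₁₀[(Σ P·[cation]ₒ + Σ P·[anion]ᵢ) / (Σ P·[cation]ᵢ + Σ P·[anion]ₒ)]
Numerator = 1×3.75 + 15×111 + 0.072×19.7 = 1670
Denominator = 1×132 + 15×25.5 + 0.072×106 = 522.1
Vm = 58.3 · log₁₀(3.1987) = 58.3 × (0.5050) = 29.44 mV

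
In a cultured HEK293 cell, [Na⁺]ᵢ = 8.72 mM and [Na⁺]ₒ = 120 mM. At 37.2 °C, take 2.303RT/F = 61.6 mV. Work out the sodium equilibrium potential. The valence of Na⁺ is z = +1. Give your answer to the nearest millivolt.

E = (61.6/z) · log₁₀([Na⁺]_out/[Na⁺]_in) with z = +1.
= (61.6/1) · log₁₀(120/8.72) = 61.60 · log₁₀(13.76)
= 61.60 · (1.1387) = 70.14 mV

70 mV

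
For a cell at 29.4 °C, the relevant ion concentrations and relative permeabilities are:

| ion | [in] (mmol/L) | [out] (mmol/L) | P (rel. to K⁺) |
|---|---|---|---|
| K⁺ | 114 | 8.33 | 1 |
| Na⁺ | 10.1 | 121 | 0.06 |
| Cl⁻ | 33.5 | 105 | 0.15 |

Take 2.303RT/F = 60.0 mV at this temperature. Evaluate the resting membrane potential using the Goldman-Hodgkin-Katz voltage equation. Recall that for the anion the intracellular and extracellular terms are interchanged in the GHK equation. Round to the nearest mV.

-48 mV

Vm = 60.0 · log₁₀[(Σ P·[cation]ₒ + Σ P·[anion]ᵢ) / (Σ P·[cation]ᵢ + Σ P·[anion]ₒ)]
Numerator = 1×8.33 + 0.06×121 + 0.15×33.5 = 20.61
Denominator = 1×114 + 0.06×10.1 + 0.15×105 = 130.4
Vm = 60.0 · log₁₀(0.15814) = 60.0 × (-0.8009) = -48.06 mV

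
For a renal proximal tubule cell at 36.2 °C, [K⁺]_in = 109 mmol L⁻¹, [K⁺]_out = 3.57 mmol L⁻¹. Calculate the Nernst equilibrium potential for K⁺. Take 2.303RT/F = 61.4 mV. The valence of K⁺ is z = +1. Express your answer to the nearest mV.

E = (61.4/z) · log₁₀([K⁺]_out/[K⁺]_in) with z = +1.
= (61.4/1) · log₁₀(3.57/109) = 61.40 · log₁₀(0.03275)
= 61.40 · (-1.4848) = -91.16 mV

-91 mV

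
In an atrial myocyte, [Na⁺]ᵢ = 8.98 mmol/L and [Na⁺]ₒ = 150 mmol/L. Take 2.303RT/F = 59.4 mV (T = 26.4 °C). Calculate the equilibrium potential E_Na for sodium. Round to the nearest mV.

E = (59.4/z) · log₁₀([Na⁺]_out/[Na⁺]_in) with z = +1.
= (59.4/1) · log₁₀(150/8.98) = 59.40 · log₁₀(16.7)
= 59.40 · (1.2228) = 72.64 mV

73 mV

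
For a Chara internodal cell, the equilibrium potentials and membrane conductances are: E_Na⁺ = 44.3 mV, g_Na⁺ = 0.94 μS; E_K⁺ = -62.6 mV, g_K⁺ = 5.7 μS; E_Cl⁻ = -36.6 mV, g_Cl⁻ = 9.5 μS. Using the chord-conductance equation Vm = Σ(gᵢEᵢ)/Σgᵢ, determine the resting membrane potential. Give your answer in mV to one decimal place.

-41.1 mV

Σ gᵢEᵢ = 0.94·(44.3) + 5.7·(-62.6) + 9.5·(-36.6) = -662.88
Σ gᵢ = 0.94 + 5.7 + 9.5 = 16.14
Vm = -662.88 / 16.14 = -41.07 mV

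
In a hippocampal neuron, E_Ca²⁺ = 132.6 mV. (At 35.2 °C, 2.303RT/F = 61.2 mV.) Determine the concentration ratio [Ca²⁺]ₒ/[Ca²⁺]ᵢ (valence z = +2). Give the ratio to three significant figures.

21500

log₁₀([out]/[in]) = E·z/(61.2) = 132.6 × 2 / 61.2 = 4.3333
[out]/[in] = 10^(4.3333) = 2.154e+04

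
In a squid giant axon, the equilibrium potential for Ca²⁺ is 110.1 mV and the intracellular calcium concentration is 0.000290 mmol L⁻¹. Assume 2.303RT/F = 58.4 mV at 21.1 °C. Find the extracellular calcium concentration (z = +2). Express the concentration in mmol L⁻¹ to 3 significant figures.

Nernst: E = (58.4/2) · log₁₀([out]/[in]), so log₁₀([out]/[in]) = 110.1 × 2 / 58.4 = 3.7705.
[out]/[in] = 10^(3.7705) = 5896.
[out] = 5896 × 0.000290 = 1.71 mmol L⁻¹.

1.71 mmol L⁻¹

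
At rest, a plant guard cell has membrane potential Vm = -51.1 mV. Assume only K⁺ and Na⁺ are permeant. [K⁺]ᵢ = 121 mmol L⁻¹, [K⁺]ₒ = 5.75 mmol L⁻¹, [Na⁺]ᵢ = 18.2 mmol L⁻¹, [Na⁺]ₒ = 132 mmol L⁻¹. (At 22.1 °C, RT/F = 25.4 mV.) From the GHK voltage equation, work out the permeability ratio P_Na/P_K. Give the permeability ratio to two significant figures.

0.081

Let α = P_Na/P_K. GHK: Vm = 25.4·ln[(Kₒ + α·Naₒ)/(Kᵢ + α·Naᵢ)].
e^(Vm/25.4) = e^(-51.1/25.4) = 0.13375
So 0.13375·(Kᵢ + α·Naᵢ) = Kₒ + α·Naₒ → α = (0.13375·121.0 − 5.75) / (132.0 − 0.13375·18.2)
α = (16.18 − 5.75) / (132.0 − 2.434) = 10.43/129.6 = 0.08053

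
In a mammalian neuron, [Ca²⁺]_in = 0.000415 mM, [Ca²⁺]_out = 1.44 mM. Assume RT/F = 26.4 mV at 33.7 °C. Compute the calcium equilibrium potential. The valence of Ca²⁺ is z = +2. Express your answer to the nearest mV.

E = (26.4/z) · ln([Ca²⁺]_out/[Ca²⁺]_in) with z = +2.
= (26.4/2) · ln(1.44/0.000415) = 13.20 · ln(3470)
= 13.20 · (8.1519) = 107.60 mV

108 mV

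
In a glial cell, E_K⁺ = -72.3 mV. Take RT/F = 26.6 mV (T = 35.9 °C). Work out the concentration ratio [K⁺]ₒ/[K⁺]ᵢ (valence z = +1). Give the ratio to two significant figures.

0.066

ln([out]/[in]) = E·z/(26.6) = -72.3 × 1 / 26.6 = -2.7180
[out]/[in] = e^(-2.7180) = 0.066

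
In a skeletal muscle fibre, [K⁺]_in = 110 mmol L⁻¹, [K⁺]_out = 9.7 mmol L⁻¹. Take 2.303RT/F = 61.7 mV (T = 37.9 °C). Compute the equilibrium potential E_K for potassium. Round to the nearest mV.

-65 mV

E = (61.7/z) · log₁₀([K⁺]_out/[K⁺]_in) with z = +1.
= (61.7/1) · log₁₀(9.7/110) = 61.70 · log₁₀(0.08818)
= 61.70 · (-1.0546) = -65.07 mV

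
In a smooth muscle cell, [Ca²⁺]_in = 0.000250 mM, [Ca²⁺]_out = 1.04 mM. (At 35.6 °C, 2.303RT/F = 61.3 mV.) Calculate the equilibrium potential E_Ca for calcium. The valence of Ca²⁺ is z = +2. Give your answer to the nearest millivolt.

E = (61.3/z) · log₁₀([Ca²⁺]_out/[Ca²⁺]_in) with z = +2.
= (61.3/2) · log₁₀(1.04/0.000250) = 30.65 · log₁₀(4160)
= 30.65 · (3.6191) = 110.93 mV

111 mV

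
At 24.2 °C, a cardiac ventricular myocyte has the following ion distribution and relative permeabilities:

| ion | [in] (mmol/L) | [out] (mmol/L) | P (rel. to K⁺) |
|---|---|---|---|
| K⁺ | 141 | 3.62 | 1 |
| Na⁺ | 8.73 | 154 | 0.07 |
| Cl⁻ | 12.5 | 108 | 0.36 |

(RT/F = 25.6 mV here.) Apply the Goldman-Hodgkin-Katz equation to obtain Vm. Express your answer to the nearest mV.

Vm = 25.6 · ln[(Σ P·[cation]ₒ + Σ P·[anion]ᵢ) / (Σ P·[cation]ᵢ + Σ P·[anion]ₒ)]
Numerator = 1×3.62 + 0.07×154 + 0.36×12.5 = 18.9
Denominator = 1×141 + 0.07×8.73 + 0.36×108 = 180.5
Vm = 25.6 · ln(0.10471) = 25.6 × (-2.2565) = -57.77 mV

-58 mV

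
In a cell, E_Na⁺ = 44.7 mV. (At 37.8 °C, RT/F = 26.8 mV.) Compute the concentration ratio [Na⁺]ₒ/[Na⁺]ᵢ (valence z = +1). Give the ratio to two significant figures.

5.3

ln([out]/[in]) = E·z/(26.8) = 44.7 × 1 / 26.8 = 1.6679
[out]/[in] = e^(1.6679) = 5.301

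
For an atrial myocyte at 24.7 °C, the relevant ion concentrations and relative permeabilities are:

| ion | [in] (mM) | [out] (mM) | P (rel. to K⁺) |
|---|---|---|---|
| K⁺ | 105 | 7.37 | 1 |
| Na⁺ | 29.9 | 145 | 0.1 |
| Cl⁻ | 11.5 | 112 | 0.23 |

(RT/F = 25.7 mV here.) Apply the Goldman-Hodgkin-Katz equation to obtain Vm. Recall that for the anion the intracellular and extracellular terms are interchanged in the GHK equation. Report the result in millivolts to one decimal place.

Vm = 25.7 · ln[(Σ P·[cation]ₒ + Σ P·[anion]ᵢ) / (Σ P·[cation]ᵢ + Σ P·[anion]ₒ)]
Numerator = 1×7.37 + 0.1×145 + 0.23×11.5 = 24.52
Denominator = 1×105 + 0.1×29.9 + 0.23×112 = 133.8
Vm = 25.7 · ln(0.18329) = 25.7 × (-1.6967) = -43.60 mV

-43.6 mV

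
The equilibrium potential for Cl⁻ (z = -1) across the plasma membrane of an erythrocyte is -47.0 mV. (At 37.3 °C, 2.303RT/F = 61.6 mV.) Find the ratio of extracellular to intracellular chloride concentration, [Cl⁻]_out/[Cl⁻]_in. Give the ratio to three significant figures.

log₁₀([out]/[in]) = E·z/(61.6) = -47.0 × -1 / 61.6 = 0.7630
[out]/[in] = 10^(0.7630) = 5.794

5.79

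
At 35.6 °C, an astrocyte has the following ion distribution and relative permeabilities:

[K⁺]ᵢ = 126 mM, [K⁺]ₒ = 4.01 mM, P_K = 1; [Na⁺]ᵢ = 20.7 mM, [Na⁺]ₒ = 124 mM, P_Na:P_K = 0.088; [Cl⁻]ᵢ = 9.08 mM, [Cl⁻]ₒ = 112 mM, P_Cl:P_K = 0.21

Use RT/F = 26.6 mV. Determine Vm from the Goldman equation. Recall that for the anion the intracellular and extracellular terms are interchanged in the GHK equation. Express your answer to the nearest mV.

-58 mV

Vm = 26.6 · ln[(Σ P·[cation]ₒ + Σ P·[anion]ᵢ) / (Σ P·[cation]ᵢ + Σ P·[anion]ₒ)]
Numerator = 1×4.01 + 0.088×124 + 0.21×9.08 = 16.83
Denominator = 1×126 + 0.088×20.7 + 0.21×112 = 151.3
Vm = 26.6 · ln(0.1112) = 26.6 × (-2.1964) = -58.43 mV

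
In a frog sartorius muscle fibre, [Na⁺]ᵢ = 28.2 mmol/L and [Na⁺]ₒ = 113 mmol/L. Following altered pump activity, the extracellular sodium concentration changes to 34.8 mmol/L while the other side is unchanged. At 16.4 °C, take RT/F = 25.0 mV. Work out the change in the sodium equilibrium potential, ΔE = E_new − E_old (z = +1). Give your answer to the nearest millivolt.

-29 mV

E_old = (25.0/1)·ln(113/28.2) = 34.70 mV
E_new = (25.0/1)·ln(34.8/28.2) = 5.26 mV
ΔE = 5.26 − (34.70) = -29.44 mV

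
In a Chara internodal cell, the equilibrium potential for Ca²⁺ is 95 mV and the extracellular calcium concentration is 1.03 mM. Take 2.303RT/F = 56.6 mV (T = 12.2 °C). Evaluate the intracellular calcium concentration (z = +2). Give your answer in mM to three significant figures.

Nernst: E = (56.6/2) · log₁₀([out]/[in]), so log₁₀([out]/[in]) = 95.0 × 2 / 56.6 = 3.3569.
[out]/[in] = 10^(3.3569) = 2275.
[in] = 1.03 / 2275 = 0.0004528 mM.

0.000453 mM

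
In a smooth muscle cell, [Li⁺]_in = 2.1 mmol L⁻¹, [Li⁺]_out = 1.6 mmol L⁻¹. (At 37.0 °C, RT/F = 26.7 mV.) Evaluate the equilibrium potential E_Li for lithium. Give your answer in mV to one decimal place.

-7.3 mV

E = (26.7/z) · ln([Li⁺]_out/[Li⁺]_in) with z = +1.
= (26.7/1) · ln(1.6/2.1) = 26.70 · ln(0.7619)
= 26.70 · (-0.2719) = -7.26 mV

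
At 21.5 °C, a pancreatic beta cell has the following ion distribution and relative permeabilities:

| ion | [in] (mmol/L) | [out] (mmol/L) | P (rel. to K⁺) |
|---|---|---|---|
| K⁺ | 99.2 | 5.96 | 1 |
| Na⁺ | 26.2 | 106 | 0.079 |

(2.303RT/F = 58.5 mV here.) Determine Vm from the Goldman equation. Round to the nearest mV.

-50 mV

Vm = 58.5 · log₁₀[(Σ P·[cation]ₒ + Σ P·[anion]ᵢ) / (Σ P·[cation]ᵢ + Σ P·[anion]ₒ)]
Numerator = 1×5.96 + 0.079×106 = 14.33
Denominator = 1×99.2 + 0.079×26.2 = 101.3
Vm = 58.5 · log₁₀(0.14154) = 58.5 × (-0.8491) = -49.67 mV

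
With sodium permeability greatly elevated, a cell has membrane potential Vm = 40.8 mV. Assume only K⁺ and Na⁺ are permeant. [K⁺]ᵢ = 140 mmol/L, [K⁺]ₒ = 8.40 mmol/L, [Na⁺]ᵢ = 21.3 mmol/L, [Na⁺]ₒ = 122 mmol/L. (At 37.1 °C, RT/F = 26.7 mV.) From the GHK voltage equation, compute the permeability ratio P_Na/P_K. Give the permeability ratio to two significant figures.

Let α = P_Na/P_K. GHK: Vm = 26.7·ln[(Kₒ + α·Naₒ)/(Kᵢ + α·Naᵢ)].
e^(Vm/26.7) = e^(40.8/26.7) = 4.6094
So 4.6094·(Kᵢ + α·Naᵢ) = Kₒ + α·Naₒ → α = (4.6094·140.0 − 8.4) / (122.0 − 4.6094·21.3)
α = (645.3 − 8.4) / (122.0 − 98.18) = 636.9/23.82 = 26.74

27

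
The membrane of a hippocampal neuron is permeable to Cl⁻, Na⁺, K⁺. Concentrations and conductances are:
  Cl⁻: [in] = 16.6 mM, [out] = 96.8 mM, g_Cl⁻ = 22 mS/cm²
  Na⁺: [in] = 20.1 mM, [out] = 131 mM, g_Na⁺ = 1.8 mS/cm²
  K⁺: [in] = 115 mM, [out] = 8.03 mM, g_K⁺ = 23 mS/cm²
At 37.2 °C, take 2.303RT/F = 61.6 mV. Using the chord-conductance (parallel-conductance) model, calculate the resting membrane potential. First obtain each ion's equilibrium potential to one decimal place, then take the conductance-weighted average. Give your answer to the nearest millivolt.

-55 mV

E_Cl⁻ = (61.6/-1)·log₁₀(96.8/16.6) = -47.2 mV
E_Na⁺ = (61.6/1)·log₁₀(131/20.1) = 50.1 mV
E_K⁺ = (61.6/1)·log₁₀(8.03/115) = -71.2 mV
Vm = (Σ gᵢEᵢ)/(Σ gᵢ) = (22·-47.2 + 1.8·50.1 + 23·-71.2) / (22 + 1.8 + 23)
= -2585.82 / 46.8 = -55.25 mV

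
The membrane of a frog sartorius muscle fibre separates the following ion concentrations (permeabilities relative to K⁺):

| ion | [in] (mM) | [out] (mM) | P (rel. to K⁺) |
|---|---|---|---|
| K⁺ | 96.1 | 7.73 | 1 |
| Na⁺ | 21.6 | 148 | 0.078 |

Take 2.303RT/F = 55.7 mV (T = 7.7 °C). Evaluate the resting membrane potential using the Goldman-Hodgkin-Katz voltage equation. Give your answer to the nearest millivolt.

-39 mV

Vm = 55.7 · log₁₀[(Σ P·[cation]ₒ + Σ P·[anion]ᵢ) / (Σ P·[cation]ᵢ + Σ P·[anion]ₒ)]
Numerator = 1×7.73 + 0.078×148 = 19.27
Denominator = 1×96.1 + 0.078×21.6 = 97.78
Vm = 55.7 · log₁₀(0.19711) = 55.7 × (-0.7053) = -39.29 mV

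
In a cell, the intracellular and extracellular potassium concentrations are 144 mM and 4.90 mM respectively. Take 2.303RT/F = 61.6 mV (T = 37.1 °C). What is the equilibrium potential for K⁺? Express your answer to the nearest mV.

-90 mV

E = (61.6/z) · log₁₀([K⁺]_out/[K⁺]_in) with z = +1.
= (61.6/1) · log₁₀(4.90/144) = 61.60 · log₁₀(0.03403)
= 61.60 · (-1.4682) = -90.44 mV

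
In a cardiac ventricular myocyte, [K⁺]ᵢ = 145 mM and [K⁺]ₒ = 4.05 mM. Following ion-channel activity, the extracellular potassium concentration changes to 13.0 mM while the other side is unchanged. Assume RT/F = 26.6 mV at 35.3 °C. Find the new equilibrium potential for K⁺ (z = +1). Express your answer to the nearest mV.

-64 mV

After the shift: [K⁺]_out = 13.0, [K⁺]_in = 145 mM.
E_new = (26.6/1)·ln(13.0/145) = 26.60 · (-2.4118) = -64.15 mV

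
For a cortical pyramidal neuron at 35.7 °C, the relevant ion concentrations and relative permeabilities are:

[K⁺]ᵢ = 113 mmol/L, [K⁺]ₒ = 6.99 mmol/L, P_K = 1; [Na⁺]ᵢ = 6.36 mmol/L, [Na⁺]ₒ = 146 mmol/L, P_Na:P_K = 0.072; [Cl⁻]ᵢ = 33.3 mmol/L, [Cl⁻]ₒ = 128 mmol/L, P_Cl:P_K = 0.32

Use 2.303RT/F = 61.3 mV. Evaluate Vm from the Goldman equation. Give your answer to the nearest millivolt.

-45 mV

Vm = 61.3 · log₁₀[(Σ P·[cation]ₒ + Σ P·[anion]ᵢ) / (Σ P·[cation]ᵢ + Σ P·[anion]ₒ)]
Numerator = 1×6.99 + 0.072×146 + 0.32×33.3 = 28.16
Denominator = 1×113 + 0.072×6.36 + 0.32×128 = 154.4
Vm = 61.3 · log₁₀(0.18235) = 61.3 × (-0.7391) = -45.31 mV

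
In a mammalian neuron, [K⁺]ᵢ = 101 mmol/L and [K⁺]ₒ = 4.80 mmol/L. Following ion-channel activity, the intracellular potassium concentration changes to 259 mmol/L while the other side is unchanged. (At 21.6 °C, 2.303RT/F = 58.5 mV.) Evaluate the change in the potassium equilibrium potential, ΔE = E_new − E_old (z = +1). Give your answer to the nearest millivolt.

E_old = (58.5/1)·log₁₀(4.80/101) = -77.40 mV
E_new = (58.5/1)·log₁₀(4.80/259) = -101.33 mV
ΔE = -101.33 − (-77.40) = -23.93 mV

-24 mV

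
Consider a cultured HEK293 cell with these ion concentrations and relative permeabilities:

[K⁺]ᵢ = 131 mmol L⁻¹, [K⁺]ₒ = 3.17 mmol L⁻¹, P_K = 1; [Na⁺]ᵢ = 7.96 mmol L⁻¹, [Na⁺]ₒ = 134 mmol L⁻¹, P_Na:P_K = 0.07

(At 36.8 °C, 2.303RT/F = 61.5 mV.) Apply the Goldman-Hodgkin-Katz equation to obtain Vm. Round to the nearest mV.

Vm = 61.5 · log₁₀[(Σ P·[cation]ₒ + Σ P·[anion]ᵢ) / (Σ P·[cation]ᵢ + Σ P·[anion]ₒ)]
Numerator = 1×3.17 + 0.07×134 = 12.55
Denominator = 1×131 + 0.07×7.96 = 131.6
Vm = 61.5 · log₁₀(0.095396) = 61.5 × (-1.0205) = -62.76 mV

-63 mV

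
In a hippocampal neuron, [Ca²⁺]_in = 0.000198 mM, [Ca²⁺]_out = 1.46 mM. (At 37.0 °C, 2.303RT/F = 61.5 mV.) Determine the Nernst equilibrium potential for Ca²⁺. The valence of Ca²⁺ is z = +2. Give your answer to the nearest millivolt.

119 mV

E = (61.5/z) · log₁₀([Ca²⁺]_out/[Ca²⁺]_in) with z = +2.
= (61.5/2) · log₁₀(1.46/0.000198) = 30.75 · log₁₀(7374)
= 30.75 · (3.8677) = 118.93 mV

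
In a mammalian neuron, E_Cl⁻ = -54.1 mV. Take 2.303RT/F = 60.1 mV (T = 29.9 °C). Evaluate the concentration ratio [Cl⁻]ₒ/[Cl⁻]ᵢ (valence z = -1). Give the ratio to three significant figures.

log₁₀([out]/[in]) = E·z/(60.1) = -54.1 × -1 / 60.1 = 0.9002
[out]/[in] = 10^(0.9002) = 7.946

7.95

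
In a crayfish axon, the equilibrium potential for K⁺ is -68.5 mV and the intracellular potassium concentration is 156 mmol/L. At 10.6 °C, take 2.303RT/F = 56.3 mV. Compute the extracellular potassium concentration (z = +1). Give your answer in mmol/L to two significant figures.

Nernst: E = (56.3/1) · log₁₀([out]/[in]), so log₁₀([out]/[in]) = -68.5 × 1 / 56.3 = -1.2167.
[out]/[in] = 10^(-1.2167) = 0.06072.
[out] = 0.06072 × 156 = 9.472 mmol/L.

9.5 mmol/L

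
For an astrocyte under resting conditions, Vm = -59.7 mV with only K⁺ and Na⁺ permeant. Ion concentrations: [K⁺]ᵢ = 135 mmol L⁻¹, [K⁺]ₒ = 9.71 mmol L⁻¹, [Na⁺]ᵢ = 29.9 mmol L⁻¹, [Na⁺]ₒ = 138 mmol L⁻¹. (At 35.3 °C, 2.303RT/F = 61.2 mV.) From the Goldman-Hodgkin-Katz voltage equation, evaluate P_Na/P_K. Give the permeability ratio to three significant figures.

Let α = P_Na/P_K. GHK: Vm = 61.2·log₁₀[(Kₒ + α·Naₒ)/(Kᵢ + α·Naᵢ)].
10^(Vm/61.2) = 10^(-59.7/61.2) = 0.10581
So 0.10581·(Kᵢ + α·Naᵢ) = Kₒ + α·Naₒ → α = (0.10581·135.0 − 9.71) / (138.0 − 0.10581·29.9)
α = (14.28 − 9.71) / (138.0 − 3.164) = 4.574/134.8 = 0.03392

0.0339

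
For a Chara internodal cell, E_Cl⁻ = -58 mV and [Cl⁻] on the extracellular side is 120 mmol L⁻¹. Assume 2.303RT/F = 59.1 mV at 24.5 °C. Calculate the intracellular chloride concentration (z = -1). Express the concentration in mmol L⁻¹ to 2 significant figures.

Nernst: E = (59.1/-1) · log₁₀([out]/[in]), so log₁₀([out]/[in]) = -58.0 × -1 / 59.1 = 0.9814.
[out]/[in] = 10^(0.9814) = 9.58.
[in] = 120 / 9.58 = 12.53 mmol L⁻¹.

13 mmol L⁻¹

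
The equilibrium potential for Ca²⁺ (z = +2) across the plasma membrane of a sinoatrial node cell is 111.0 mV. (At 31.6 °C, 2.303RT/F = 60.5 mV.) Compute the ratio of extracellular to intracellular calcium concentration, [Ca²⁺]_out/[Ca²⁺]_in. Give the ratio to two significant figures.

log₁₀([out]/[in]) = E·z/(60.5) = 111.0 × 2 / 60.5 = 3.6694
[out]/[in] = 10^(3.6694) = 4671

4700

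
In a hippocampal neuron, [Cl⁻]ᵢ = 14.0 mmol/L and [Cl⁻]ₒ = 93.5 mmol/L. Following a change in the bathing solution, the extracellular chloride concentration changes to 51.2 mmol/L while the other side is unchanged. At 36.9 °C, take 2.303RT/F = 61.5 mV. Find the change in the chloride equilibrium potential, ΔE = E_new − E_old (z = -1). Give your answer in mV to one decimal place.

16.1 mV

E_old = (61.5/-1)·log₁₀(93.5/14.0) = -50.72 mV
E_new = (61.5/-1)·log₁₀(51.2/14.0) = -34.63 mV
ΔE = -34.63 − (-50.72) = 16.08 mV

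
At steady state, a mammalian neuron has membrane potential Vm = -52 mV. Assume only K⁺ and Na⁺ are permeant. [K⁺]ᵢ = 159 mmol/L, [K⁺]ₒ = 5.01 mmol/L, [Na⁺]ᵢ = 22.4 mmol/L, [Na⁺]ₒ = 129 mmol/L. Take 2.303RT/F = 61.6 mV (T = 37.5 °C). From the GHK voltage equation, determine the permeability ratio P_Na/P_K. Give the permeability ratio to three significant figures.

0.141

Let α = P_Na/P_K. GHK: Vm = 61.6·log₁₀[(Kₒ + α·Naₒ)/(Kᵢ + α·Naᵢ)].
10^(Vm/61.6) = 10^(-52.0/61.6) = 0.14317
So 0.14317·(Kᵢ + α·Naᵢ) = Kₒ + α·Naₒ → α = (0.14317·159.0 − 5.01) / (129.0 − 0.14317·22.4)
α = (22.76 − 5.01) / (129.0 − 3.207) = 17.75/125.8 = 0.1411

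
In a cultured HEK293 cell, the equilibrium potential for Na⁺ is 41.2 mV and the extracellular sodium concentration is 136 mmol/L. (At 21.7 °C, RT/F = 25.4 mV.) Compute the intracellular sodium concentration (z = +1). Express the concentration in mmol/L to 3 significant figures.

26.9 mmol/L

Nernst: E = (25.4/1) · ln([out]/[in]), so ln([out]/[in]) = 41.2 × 1 / 25.4 = 1.6220.
[out]/[in] = e^(1.6220) = 5.063.
[in] = 136 / 5.063 = 26.86 mmol/L.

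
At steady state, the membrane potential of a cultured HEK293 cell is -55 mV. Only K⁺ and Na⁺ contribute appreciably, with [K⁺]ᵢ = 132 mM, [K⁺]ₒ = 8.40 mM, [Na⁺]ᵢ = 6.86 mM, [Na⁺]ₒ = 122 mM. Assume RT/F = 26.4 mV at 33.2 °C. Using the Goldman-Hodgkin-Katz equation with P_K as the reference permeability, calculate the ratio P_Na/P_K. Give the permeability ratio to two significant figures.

Let α = P_Na/P_K. GHK: Vm = 26.4·ln[(Kₒ + α·Naₒ)/(Kᵢ + α·Naᵢ)].
e^(Vm/26.4) = e^(-55.0/26.4) = 0.12451
So 0.12451·(Kᵢ + α·Naᵢ) = Kₒ + α·Naₒ → α = (0.12451·132.0 − 8.4) / (122.0 − 0.12451·6.86)
α = (16.44 − 8.4) / (122.0 − 0.8542) = 8.036/121.1 = 0.06633

0.066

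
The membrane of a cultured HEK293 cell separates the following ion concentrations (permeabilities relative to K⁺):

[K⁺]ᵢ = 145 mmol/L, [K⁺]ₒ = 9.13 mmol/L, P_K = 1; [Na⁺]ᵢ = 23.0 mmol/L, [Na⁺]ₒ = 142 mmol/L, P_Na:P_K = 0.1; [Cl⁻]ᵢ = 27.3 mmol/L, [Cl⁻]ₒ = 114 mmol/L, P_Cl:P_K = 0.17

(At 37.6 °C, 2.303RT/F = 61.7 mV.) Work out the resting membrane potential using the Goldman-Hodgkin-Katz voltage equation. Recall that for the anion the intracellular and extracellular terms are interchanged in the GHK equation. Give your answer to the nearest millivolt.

-48 mV

Vm = 61.7 · log₁₀[(Σ P·[cation]ₒ + Σ P·[anion]ᵢ) / (Σ P·[cation]ᵢ + Σ P·[anion]ₒ)]
Numerator = 1×9.13 + 0.1×142 + 0.17×27.3 = 27.97
Denominator = 1×145 + 0.1×23.0 + 0.17×114 = 166.7
Vm = 61.7 · log₁₀(0.16781) = 61.7 × (-0.7752) = -47.83 mV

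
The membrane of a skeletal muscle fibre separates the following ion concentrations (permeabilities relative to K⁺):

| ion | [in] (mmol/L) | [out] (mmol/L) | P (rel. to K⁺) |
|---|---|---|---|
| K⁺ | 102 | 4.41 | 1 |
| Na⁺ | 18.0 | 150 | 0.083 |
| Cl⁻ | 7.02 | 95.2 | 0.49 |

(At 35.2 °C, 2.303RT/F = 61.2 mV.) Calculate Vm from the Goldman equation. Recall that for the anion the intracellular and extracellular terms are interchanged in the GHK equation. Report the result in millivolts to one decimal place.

Vm = 61.2 · log₁₀[(Σ P·[cation]ₒ + Σ P·[anion]ᵢ) / (Σ P·[cation]ᵢ + Σ P·[anion]ₒ)]
Numerator = 1×4.41 + 0.083×150 + 0.49×7.02 = 20.3
Denominator = 1×102 + 0.083×18.0 + 0.49×95.2 = 150.1
Vm = 61.2 · log₁₀(0.1352) = 61.2 × (-0.8690) = -53.18 mV

-53.2 mV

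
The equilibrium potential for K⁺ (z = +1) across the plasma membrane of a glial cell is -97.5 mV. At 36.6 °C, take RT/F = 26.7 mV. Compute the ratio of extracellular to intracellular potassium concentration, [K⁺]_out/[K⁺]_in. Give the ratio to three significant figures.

0.0259

ln([out]/[in]) = E·z/(26.7) = -97.5 × 1 / 26.7 = -3.6517
[out]/[in] = e^(-3.6517) = 0.02595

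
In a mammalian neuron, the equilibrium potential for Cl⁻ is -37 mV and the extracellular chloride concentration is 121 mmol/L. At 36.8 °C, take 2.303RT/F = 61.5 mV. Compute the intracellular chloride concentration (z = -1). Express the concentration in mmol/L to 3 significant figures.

Nernst: E = (61.5/-1) · log₁₀([out]/[in]), so log₁₀([out]/[in]) = -37.0 × -1 / 61.5 = 0.6016.
[out]/[in] = 10^(0.6016) = 3.996.
[in] = 121 / 3.996 = 30.28 mmol/L.

30.3 mmol/L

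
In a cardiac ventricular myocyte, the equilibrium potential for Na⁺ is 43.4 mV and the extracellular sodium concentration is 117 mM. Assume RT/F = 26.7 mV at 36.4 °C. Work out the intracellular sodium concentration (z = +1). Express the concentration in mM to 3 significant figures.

23.0 mM

Nernst: E = (26.7/1) · ln([out]/[in]), so ln([out]/[in]) = 43.4 × 1 / 26.7 = 1.6255.
[out]/[in] = e^(1.6255) = 5.081.
[in] = 117 / 5.081 = 23.03 mM.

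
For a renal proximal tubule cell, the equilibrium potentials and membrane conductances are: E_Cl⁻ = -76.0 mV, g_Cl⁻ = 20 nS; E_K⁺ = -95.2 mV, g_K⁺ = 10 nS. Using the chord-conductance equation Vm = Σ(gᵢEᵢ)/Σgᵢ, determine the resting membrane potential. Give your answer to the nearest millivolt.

-82 mV

Σ gᵢEᵢ = 20·(-76.0) + 10·(-95.2) = -2472.00
Σ gᵢ = 20 + 10 = 30
Vm = -2472.00 / 30 = -82.40 mV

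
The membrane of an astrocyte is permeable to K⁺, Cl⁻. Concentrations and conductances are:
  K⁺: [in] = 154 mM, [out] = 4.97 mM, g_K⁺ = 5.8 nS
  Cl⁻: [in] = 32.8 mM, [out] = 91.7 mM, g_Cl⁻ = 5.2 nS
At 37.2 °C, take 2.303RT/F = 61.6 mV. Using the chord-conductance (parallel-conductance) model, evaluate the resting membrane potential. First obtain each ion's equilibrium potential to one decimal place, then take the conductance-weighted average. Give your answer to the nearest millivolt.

E_K⁺ = (61.6/1)·log₁₀(4.97/154) = -91.9 mV
E_Cl⁻ = (61.6/-1)·log₁₀(91.7/32.8) = -27.5 mV
Vm = (Σ gᵢEᵢ)/(Σ gᵢ) = (5.8·-91.9 + 5.2·-27.5) / (5.8 + 5.2)
= -676.02 / 11 = -61.46 mV

-61 mV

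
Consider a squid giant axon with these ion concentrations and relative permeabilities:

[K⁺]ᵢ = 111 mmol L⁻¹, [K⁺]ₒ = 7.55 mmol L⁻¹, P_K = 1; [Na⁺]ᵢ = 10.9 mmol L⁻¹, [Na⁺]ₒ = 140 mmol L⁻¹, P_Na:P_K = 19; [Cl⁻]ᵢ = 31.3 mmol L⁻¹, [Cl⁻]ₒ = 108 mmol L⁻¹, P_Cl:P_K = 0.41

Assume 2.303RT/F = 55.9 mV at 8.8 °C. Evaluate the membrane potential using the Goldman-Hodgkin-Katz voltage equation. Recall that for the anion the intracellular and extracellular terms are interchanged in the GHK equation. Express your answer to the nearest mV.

49 mV

Vm = 55.9 · log₁₀[(Σ P·[cation]ₒ + Σ P·[anion]ᵢ) / (Σ P·[cation]ᵢ + Σ P·[anion]ₒ)]
Numerator = 1×7.55 + 19×140 + 0.41×31.3 = 2680
Denominator = 1×111 + 19×10.9 + 0.41×108 = 362.4
Vm = 55.9 · log₁₀(7.3966) = 55.9 × (0.8690) = 48.58 mV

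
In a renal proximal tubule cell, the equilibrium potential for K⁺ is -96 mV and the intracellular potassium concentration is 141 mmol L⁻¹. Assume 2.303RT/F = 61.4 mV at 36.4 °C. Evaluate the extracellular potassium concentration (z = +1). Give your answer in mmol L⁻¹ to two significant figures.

3.9 mmol L⁻¹

Nernst: E = (61.4/1) · log₁₀([out]/[in]), so log₁₀([out]/[in]) = -96.0 × 1 / 61.4 = -1.5635.
[out]/[in] = 10^(-1.5635) = 0.02732.
[out] = 0.02732 × 141 = 3.852 mmol L⁻¹.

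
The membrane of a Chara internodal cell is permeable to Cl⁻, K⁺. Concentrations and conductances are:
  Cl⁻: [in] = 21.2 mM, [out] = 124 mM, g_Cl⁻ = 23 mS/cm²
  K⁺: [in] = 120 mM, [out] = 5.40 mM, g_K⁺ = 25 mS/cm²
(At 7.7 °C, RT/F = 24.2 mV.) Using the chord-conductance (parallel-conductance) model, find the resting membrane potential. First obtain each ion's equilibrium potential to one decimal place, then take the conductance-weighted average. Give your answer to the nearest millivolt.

E_Cl⁻ = (24.2/-1)·ln(124/21.2) = -42.7 mV
E_K⁺ = (24.2/1)·ln(5.40/120) = -75.0 mV
Vm = (Σ gᵢEᵢ)/(Σ gᵢ) = (23·-42.7 + 25·-75.0) / (23 + 25)
= -2857.10 / 48 = -59.52 mV

-60 mV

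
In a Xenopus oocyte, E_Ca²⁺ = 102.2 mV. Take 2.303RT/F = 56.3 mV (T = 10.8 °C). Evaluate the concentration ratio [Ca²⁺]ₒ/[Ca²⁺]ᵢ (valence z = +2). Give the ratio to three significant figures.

log₁₀([out]/[in]) = E·z/(56.3) = 102.2 × 2 / 56.3 = 3.6306
[out]/[in] = 10^(3.6306) = 4271

4270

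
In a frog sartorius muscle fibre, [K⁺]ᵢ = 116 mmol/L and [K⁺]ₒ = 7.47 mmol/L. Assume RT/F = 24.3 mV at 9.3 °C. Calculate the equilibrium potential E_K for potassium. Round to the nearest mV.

-67 mV

E = (24.3/z) · ln([K⁺]_out/[K⁺]_in) with z = +1.
= (24.3/1) · ln(7.47/116) = 24.30 · ln(0.0644)
= 24.30 · (-2.7427) = -66.65 mV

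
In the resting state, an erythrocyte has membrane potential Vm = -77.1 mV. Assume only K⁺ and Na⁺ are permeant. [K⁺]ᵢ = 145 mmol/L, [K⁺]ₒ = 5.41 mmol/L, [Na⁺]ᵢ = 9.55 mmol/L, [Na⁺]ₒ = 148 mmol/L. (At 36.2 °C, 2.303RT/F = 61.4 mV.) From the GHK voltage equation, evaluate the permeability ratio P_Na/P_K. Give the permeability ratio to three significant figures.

0.0179

Let α = P_Na/P_K. GHK: Vm = 61.4·log₁₀[(Kₒ + α·Naₒ)/(Kᵢ + α·Naᵢ)].
10^(Vm/61.4) = 10^(-77.1/61.4) = 0.055501
So 0.055501·(Kᵢ + α·Naᵢ) = Kₒ + α·Naₒ → α = (0.055501·145.0 − 5.41) / (148.0 − 0.055501·9.55)
α = (8.048 − 5.41) / (148.0 − 0.53) = 2.638/147.5 = 0.01789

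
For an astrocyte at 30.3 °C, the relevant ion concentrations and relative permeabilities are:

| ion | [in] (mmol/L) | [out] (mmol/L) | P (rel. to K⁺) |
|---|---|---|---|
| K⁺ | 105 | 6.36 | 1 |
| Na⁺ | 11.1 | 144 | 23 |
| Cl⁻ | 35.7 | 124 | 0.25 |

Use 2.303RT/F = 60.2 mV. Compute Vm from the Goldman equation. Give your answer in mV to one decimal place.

Vm = 60.2 · log₁₀[(Σ P·[cation]ₒ + Σ P·[anion]ᵢ) / (Σ P·[cation]ᵢ + Σ P·[anion]ₒ)]
Numerator = 1×6.36 + 23×144 + 0.25×35.7 = 3327
Denominator = 1×105 + 23×11.1 + 0.25×124 = 391.3
Vm = 60.2 · log₁₀(8.5032) = 60.2 × (0.9296) = 55.96 mV

56.0 mV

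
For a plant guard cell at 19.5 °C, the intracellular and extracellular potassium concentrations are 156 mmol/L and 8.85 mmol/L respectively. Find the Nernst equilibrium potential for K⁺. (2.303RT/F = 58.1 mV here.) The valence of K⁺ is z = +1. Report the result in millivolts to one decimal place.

E = (58.1/z) · log₁₀([K⁺]_out/[K⁺]_in) with z = +1.
= (58.1/1) · log₁₀(8.85/156) = 58.10 · log₁₀(0.05673)
= 58.10 · (-1.2462) = -72.40 mV

-72.4 mV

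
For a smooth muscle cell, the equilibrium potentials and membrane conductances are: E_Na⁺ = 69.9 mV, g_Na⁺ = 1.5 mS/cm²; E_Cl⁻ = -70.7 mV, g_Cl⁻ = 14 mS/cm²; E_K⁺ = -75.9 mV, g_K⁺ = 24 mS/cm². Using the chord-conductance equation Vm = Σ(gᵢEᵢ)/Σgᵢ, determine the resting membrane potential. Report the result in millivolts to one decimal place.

Σ gᵢEᵢ = 1.5·(69.9) + 14·(-70.7) + 24·(-75.9) = -2706.55
Σ gᵢ = 1.5 + 14 + 24 = 39.5
Vm = -2706.55 / 39.5 = -68.52 mV

-68.5 mV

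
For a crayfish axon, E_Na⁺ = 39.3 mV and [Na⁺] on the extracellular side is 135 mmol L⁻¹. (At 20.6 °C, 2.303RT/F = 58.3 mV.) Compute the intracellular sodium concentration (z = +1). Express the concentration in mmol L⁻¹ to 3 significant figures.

Nernst: E = (58.3/1) · log₁₀([out]/[in]), so log₁₀([out]/[in]) = 39.3 × 1 / 58.3 = 0.6741.
[out]/[in] = 10^(0.6741) = 4.722.
[in] = 135 / 4.722 = 28.59 mmol L⁻¹.

28.6 mmol L⁻¹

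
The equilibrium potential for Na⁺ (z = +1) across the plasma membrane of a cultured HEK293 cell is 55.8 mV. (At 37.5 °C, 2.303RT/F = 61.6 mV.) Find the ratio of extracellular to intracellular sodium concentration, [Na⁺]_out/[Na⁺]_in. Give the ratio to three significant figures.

8.05

log₁₀([out]/[in]) = E·z/(61.6) = 55.8 × 1 / 61.6 = 0.9058
[out]/[in] = 10^(0.9058) = 8.051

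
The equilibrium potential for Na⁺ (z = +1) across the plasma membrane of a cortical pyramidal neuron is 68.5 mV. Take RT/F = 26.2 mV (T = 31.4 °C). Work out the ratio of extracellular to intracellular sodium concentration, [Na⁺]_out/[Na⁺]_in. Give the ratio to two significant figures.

14

ln([out]/[in]) = E·z/(26.2) = 68.5 × 1 / 26.2 = 2.6145
[out]/[in] = e^(2.6145) = 13.66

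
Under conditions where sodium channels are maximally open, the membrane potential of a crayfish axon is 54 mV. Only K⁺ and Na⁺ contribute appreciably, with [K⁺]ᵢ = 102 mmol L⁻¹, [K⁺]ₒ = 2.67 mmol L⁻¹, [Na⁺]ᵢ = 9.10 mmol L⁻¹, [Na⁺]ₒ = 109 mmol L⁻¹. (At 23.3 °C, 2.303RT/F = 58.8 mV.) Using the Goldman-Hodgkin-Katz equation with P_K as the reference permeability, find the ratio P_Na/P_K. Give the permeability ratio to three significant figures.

Let α = P_Na/P_K. GHK: Vm = 58.8·log₁₀[(Kₒ + α·Naₒ)/(Kᵢ + α·Naᵢ)].
10^(Vm/58.8) = 10^(54.0/58.8) = 8.2864
So 8.2864·(Kᵢ + α·Naᵢ) = Kₒ + α·Naₒ → α = (8.2864·102.0 − 2.67) / (109.0 − 8.2864·9.1)
α = (845.2 − 2.67) / (109.0 − 75.41) = 842.5/33.59 = 25.08

25.1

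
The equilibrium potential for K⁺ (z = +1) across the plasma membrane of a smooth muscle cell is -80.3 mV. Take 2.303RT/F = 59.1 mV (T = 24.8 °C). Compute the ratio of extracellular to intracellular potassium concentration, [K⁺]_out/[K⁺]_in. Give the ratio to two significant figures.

0.044

log₁₀([out]/[in]) = E·z/(59.1) = -80.3 × 1 / 59.1 = -1.3587
[out]/[in] = 10^(-1.3587) = 0.04378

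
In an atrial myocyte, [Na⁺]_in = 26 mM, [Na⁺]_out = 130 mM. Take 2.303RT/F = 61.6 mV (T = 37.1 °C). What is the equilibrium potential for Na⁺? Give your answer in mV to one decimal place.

E = (61.6/z) · log₁₀([Na⁺]_out/[Na⁺]_in) with z = +1.
= (61.6/1) · log₁₀(130/26) = 61.60 · log₁₀(5)
= 61.60 · (0.6990) = 43.06 mV

43.1 mV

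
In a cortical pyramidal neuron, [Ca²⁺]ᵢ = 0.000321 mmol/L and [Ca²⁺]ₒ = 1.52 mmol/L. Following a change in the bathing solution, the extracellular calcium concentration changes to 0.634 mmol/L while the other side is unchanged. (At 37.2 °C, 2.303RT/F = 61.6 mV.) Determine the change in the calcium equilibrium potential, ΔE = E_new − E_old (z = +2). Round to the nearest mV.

-12 mV

E_old = (61.6/2)·log₁₀(1.52/0.000321) = 113.20 mV
E_new = (61.6/2)·log₁₀(0.634/0.000321) = 101.50 mV
ΔE = 101.50 − (113.20) = -11.70 mV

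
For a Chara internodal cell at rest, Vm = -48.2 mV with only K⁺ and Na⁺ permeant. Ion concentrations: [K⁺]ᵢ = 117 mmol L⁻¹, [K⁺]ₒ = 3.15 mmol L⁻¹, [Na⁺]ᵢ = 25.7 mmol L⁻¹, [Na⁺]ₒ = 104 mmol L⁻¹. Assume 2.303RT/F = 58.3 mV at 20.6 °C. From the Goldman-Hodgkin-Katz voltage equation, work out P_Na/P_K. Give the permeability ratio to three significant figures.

0.143

Let α = P_Na/P_K. GHK: Vm = 58.3·log₁₀[(Kₒ + α·Naₒ)/(Kᵢ + α·Naᵢ)].
10^(Vm/58.3) = 10^(-48.2/58.3) = 0.14902
So 0.14902·(Kᵢ + α·Naᵢ) = Kₒ + α·Naₒ → α = (0.14902·117.0 − 3.15) / (104.0 − 0.14902·25.7)
α = (17.44 − 3.15) / (104.0 − 3.83) = 14.29/100.2 = 0.1426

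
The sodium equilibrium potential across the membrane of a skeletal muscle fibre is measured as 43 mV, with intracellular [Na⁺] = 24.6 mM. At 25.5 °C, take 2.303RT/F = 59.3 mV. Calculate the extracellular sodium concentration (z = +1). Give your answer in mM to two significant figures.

Nernst: E = (59.3/1) · log₁₀([out]/[in]), so log₁₀([out]/[in]) = 43.0 × 1 / 59.3 = 0.7251.
[out]/[in] = 10^(0.7251) = 5.31.
[out] = 5.31 × 24.6 = 130.6 mM.

130 mM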